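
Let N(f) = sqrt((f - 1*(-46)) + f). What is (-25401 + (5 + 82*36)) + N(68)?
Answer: -22444 + sqrt(182) ≈ -22431.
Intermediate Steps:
N(f) = sqrt(46 + 2*f) (N(f) = sqrt((f + 46) + f) = sqrt((46 + f) + f) = sqrt(46 + 2*f))
(-25401 + (5 + 82*36)) + N(68) = (-25401 + (5 + 82*36)) + sqrt(46 + 2*68) = (-25401 + (5 + 2952)) + sqrt(46 + 136) = (-25401 + 2957) + sqrt(182) = -22444 + sqrt(182)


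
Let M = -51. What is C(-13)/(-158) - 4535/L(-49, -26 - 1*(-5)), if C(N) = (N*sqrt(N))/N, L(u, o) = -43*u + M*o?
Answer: -4535/3178 - I*sqrt(13)/158 ≈ -1.427 - 0.02282*I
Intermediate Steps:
L(u, o) = -51*o - 43*u (L(u, o) = -43*u - 51*o = -51*o - 43*u)
C(N) = sqrt(N) (C(N) = N**(3/2)/N = sqrt(N))
C(-13)/(-158) - 4535/L(-49, -26 - 1*(-5)) = sqrt(-13)/(-158) - 4535/(-51*(-26 - 1*(-5)) - 43*(-49)) = (I*sqrt(13))*(-1/158) - 4535/(-51*(-26 + 5) + 2107) = -I*sqrt(13)/158 - 4535/(-51*(-21) + 2107) = -I*sqrt(13)/158 - 4535/(1071 + 2107) = -I*sqrt(13)/158 - 4535/3178 = -4535/3178 - I*sqrt(13)/158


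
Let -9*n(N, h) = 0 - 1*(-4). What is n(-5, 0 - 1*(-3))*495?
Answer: -220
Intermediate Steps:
n(N, h) = -4/9 (n(N, h) = -(0 - 1*(-4))/9 = -(0 + 4)/9 = -1/9*4 = -4/9)
n(-5, 0 - 1*(-3))*495 = -4/9*495 = -220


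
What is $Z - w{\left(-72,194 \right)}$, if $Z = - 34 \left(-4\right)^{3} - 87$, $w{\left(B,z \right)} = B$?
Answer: $2161$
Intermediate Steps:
$Z = 2089$ ($Z = \left(-34\right) \left(-64\right) - 87 = 2176 - 87 = 2089$)
$Z - w{\left(-72,194 \right)} = 2089 - -72 = 2089 + 72 = 2161$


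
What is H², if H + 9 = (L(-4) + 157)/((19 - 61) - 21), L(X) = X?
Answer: 6400/49 ≈ 130.61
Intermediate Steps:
H = -80/7 (H = -9 + (-4 + 157)/((19 - 61) - 21) = -9 + 153/(-42 - 21) = -9 + 153/(-63) = -9 + 153*(-1/63) = -9 - 17/7 = -80/7 ≈ -11.429)
H² = (-80/7)² = 6400/49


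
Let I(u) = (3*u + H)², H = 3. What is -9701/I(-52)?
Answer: -9701/23409 ≈ -0.41441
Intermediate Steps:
I(u) = (3 + 3*u)² (I(u) = (3*u + 3)² = (3 + 3*u)²)
-9701/I(-52) = -9701*1/(9*(1 - 52)²) = -9701/(9*(-51)²) = -9701/(9*2601) = -9701/23409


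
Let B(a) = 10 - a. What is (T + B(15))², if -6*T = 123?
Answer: 2601/4 ≈ 650.25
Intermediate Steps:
T = -41/2 (T = -⅙*123 = -41/2 ≈ -20.500)
(T + B(15))² = (-41/2 + (10 - 1*15))² = (-41/2 + (10 - 15))² = (-41/2 - 5)² = (-51/2)² = 2601/4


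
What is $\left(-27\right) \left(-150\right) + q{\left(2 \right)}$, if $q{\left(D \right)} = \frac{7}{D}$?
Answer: $\frac{8107}{2} \approx 4053.5$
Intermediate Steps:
$\left(-27\right) \left(-150\right) + q{\left(2 \right)} = \left(-27\right) \left(-150\right) + \frac{7}{2} = 4050 + 7 \cdot \frac{1}{2} = 4050 + \frac{7}{2} = \frac{8107}{2}$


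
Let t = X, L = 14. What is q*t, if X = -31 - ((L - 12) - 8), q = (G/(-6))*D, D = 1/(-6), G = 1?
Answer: -25/36 ≈ -0.69444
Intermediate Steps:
D = -⅙ ≈ -0.16667
q = 1/36 (q = (1/(-6))*(-⅙) = (1*(-⅙))*(-⅙) = -⅙*(-⅙) = 1/36 ≈ 0.027778)
X = -25 (X = -31 - ((14 - 12) - 8) = -31 - (2 - 8) = -31 - 1*(-6) = -31 + 6 = -25)
t = -25
q*t = (1/36)*(-25) = -25/36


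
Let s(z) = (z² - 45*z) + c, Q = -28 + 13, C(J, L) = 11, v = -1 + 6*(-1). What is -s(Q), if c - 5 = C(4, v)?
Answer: -916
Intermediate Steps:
v = -7 (v = -1 - 6 = -7)
Q = -15
c = 16 (c = 5 + 11 = 16)
s(z) = 16 + z² - 45*z (s(z) = (z² - 45*z) + 16 = 16 + z² - 45*z)
-s(Q) = -(16 + (-15)² - 45*(-15)) = -(16 + 225 + 675) = -1*916 = -916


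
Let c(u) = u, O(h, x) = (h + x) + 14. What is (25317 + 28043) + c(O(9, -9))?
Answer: 53374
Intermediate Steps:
O(h, x) = 14 + h + x
(25317 + 28043) + c(O(9, -9)) = (25317 + 28043) + (14 + 9 - 9) = 53360 + 14 = 53374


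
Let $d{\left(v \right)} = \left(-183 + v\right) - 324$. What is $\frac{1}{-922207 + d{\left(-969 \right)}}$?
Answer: $- \frac{1}{923683} \approx -1.0826 \cdot 10^{-6}$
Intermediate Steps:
$d{\left(v \right)} = -507 + v$
$\frac{1}{-922207 + d{\left(-969 \right)}} = \frac{1}{-922207 - 1476} = \frac{1}{-923683} = - \frac{1}{923683}$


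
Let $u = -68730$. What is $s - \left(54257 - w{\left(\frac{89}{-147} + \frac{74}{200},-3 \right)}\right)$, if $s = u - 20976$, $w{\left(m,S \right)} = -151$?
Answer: $-144114$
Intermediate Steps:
$s = -89706$ ($s = -68730 - 20976 = -89706$)
$s - \left(54257 - w{\left(\frac{89}{-147} + \frac{74}{200},-3 \right)}\right) = -89706 - \left(54257 - -151\right) = -89706 - \left(54257 + 151\right) = -89706 - 54408 = -144114$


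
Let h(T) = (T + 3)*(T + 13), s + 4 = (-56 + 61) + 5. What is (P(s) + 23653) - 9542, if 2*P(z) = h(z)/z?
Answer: 56501/4 ≈ 14125.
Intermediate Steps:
s = 6 (s = -4 + ((-56 + 61) + 5) = -4 + (5 + 5) = -4 + 10 = 6)
h(T) = (3 + T)*(13 + T)
P(z) = (39 + z² + 16*z)/(2*z) (P(z) = ((39 + z² + 16*z)/z)/2 = (39 + z² + 16*z)/(2*z))
(P(s) + 23653) - 9542 = ((8 + (½)*6 + (39/2)/6) + 23653) - 9542 = ((8 + 3 + (39/2)*(⅙)) + 23653) - 9542 = ((8 + 3 + 13/4) + 23653) - 9542 = (57/4 + 23653) - 9542 = 94669/4 - 9542 = 56501/4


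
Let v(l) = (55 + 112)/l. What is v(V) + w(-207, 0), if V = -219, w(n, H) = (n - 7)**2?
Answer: 10029157/219 ≈ 45795.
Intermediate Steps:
w(n, H) = (-7 + n)**2
v(l) = 167/l
v(V) + w(-207, 0) = 167/(-219) + (-7 - 207)**2 = 167*(-1/219) + (-214)**2 = -167/219 + 45796 = 10029157/219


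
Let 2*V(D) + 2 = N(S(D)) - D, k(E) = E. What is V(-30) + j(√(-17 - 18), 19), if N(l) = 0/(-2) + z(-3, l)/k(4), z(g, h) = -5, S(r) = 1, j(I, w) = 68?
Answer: 651/8 ≈ 81.375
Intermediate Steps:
N(l) = -5/4 (N(l) = 0/(-2) - 5/4 = 0*(-½) - 5*¼ = 0 - 5/4 = -5/4)
V(D) = -13/8 - D/2 (V(D) = -1 + (-5/4 - D)/2 = -1 + (-5/8 - D/2) = -13/8 - D/2)
V(-30) + j(√(-17 - 18), 19) = (-13/8 - ½*(-30)) + 68 = (-13/8 + 15) + 68 = 107/8 + 68 = 651/8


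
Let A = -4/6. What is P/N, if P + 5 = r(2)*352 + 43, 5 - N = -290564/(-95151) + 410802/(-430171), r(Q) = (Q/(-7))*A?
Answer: 87749493694/2423510587 ≈ 36.208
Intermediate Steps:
A = -2/3 (A = -4*1/6 = -2/3 ≈ -0.66667)
r(Q) = 2*Q/21 (r(Q) = (Q/(-7))*(-2/3) = (Q*(-1/7))*(-2/3) = -Q/7*(-2/3) = 2*Q/21)
N = 2423510587/835330629 (N = 5 - (-290564/(-95151) + 410802/(-430171)) = 5 - (-290564*(-1/95151) + 410802*(-1/430171)) = 5 - (290564/95151 - 58686/61453) = 5 - 1*1753142558/835330629 = 5 - 1753142558/835330629 = 2423510587/835330629 ≈ 2.9013)
P = 2206/21 (P = -5 + (((2/21)*2)*352 + 43) = -5 + ((4/21)*352 + 43) = -5 + (1408/21 + 43) = -5 + 2311/21 = 2206/21 ≈ 105.05)
P/N = 2206/(21*(2423510587/835330629)) = (2206/21)*(835330629/2423510587) = 87749493694/2423510587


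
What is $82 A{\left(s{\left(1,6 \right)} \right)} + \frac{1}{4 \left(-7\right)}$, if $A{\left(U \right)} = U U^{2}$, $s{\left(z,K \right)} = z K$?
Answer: $\frac{495935}{28} \approx 17712.0$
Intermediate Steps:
$s{\left(z,K \right)} = K z$
$A{\left(U \right)} = U^{3}$
$82 A{\left(s{\left(1,6 \right)} \right)} + \frac{1}{4 \left(-7\right)} = 82 \left(6 \cdot 1\right)^{3} + \frac{1}{4 \left(-7\right)} = 82 \cdot 6^{3} + \frac{1}{-28} = 82 \cdot 216 - \frac{1}{28} = 17712 - \frac{1}{28} = \frac{495935}{28}$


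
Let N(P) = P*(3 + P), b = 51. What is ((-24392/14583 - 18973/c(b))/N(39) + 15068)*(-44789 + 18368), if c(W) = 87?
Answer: -91926031587766769/230907222 ≈ -3.9811e+8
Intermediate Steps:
((-24392/14583 - 18973/c(b))/N(39) + 15068)*(-44789 + 18368) = ((-24392/14583 - 18973/87)/((39*(3 + 39))) + 15068)*(-44789 + 18368) = ((-24392*1/14583 - 18973*1/87)/((39*42)) + 15068)*(-26421) = ((-24392/14583 - 18973/87)/1638 + 15068)*(-26421) = (-92935121/422907*1/1638 + 15068)*(-26421) = (-92935121/692721666 + 15068)*(-26421) = (10437837128167/692721666)*(-26421) = -91926031587766769/230907222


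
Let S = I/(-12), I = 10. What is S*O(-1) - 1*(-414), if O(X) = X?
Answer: 2489/6 ≈ 414.83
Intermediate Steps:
S = -⅚ (S = 10/(-12) = 10*(-1/12) = -⅚ ≈ -0.83333)
S*O(-1) - 1*(-414) = -⅚*(-1) - 1*(-414) = ⅚ + 414 = 2489/6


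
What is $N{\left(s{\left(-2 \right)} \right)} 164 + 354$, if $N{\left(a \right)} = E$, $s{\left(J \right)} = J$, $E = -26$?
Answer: $-3910$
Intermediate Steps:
$N{\left(a \right)} = -26$
$N{\left(s{\left(-2 \right)} \right)} 164 + 354 = \left(-26\right) 164 + 354 = -4264 + 354 = -3910$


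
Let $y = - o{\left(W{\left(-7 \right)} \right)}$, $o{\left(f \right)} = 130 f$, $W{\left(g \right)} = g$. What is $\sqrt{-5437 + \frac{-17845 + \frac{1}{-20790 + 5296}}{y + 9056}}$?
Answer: $\frac{i \sqrt{3602207328859599031}}{25735534} \approx 73.748 i$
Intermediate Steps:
$y = 910$ ($y = - 130 \left(-7\right) = \left(-1\right) \left(-910\right) = 910$)
$\sqrt{-5437 + \frac{-17845 + \frac{1}{-20790 + 5296}}{y + 9056}} = \sqrt{-5437 + \frac{-17845 + \frac{1}{-20790 + 5296}}{910 + 9056}} = \sqrt{-5437 + \frac{-17845 + \frac{1}{-15494}}{9966}} = \sqrt{-5437 + \left(-17845 - \frac{1}{15494}\right) \frac{1}{9966}} = \sqrt{-5437 - \frac{92163477}{51471068}} = \sqrt{- \frac{279940360193}{51471068}} = \frac{i \sqrt{3602207328859599031}}{25735534}$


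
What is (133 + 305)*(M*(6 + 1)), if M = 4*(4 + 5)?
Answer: 110376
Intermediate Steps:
M = 36 (M = 4*9 = 36)
(133 + 305)*(M*(6 + 1)) = (133 + 305)*(36*(6 + 1)) = 438*(36*7) = 438*252 = 110376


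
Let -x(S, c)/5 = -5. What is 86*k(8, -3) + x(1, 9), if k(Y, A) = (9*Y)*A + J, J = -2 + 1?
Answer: -18637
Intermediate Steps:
J = -1
x(S, c) = 25 (x(S, c) = -5*(-5) = 25)
k(Y, A) = -1 + 9*A*Y (k(Y, A) = (9*Y)*A - 1 = 9*A*Y - 1 = -1 + 9*A*Y)
86*k(8, -3) + x(1, 9) = 86*(-1 + 9*(-3)*8) + 25 = 86*(-1 - 216) + 25 = 86*(-217) + 25 = -18662 + 25 = -18637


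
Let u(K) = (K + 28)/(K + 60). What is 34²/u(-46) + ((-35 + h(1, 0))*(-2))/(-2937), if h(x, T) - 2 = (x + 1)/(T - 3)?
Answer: -7922270/8811 ≈ -899.13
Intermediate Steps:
h(x, T) = 2 + (1 + x)/(-3 + T) (h(x, T) = 2 + (x + 1)/(T - 3) = 2 + (1 + x)/(-3 + T))
u(K) = (28 + K)/(60 + K)
34²/u(-46) + ((-35 + h(1, 0))*(-2))/(-2937) = 34²/(((28 - 46)/(60 - 46))) + ((-35 + (-5 + 1 + 2*0)/(-3 + 0))*(-2))/(-2937) = 1156/((-18/14)) + ((-35 + (-5 + 1 + 0)/(-3))*(-2))*(-1/2937) = 1156/(((1/14)*(-18))) + ((-35 - ⅓*(-4))*(-2))*(-1/2937) = 1156/(-9/7) + ((-35 + 4/3)*(-2))*(-1/2937) = 1156*(-7/9) - 101/3*(-2)*(-1/2937) = -8092/9 + (202/3)*(-1/2937) = -8092/9 - 202/8811 = -7922270/8811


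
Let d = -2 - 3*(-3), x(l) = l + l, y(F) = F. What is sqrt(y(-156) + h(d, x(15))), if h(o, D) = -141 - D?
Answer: I*sqrt(327) ≈ 18.083*I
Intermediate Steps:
x(l) = 2*l
d = 7 (d = -2 + 9 = 7)
sqrt(y(-156) + h(d, x(15))) = sqrt(-156 + (-141 - 2*15)) = sqrt(-156 + (-141 - 1*30)) = sqrt(-156 + (-141 - 30)) = sqrt(-156 - 171) = sqrt(-327) = I*sqrt(327)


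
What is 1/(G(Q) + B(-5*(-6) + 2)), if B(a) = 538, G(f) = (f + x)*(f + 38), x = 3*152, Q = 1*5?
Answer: 1/20361 ≈ 4.9114e-5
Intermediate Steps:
Q = 5
x = 456
G(f) = (38 + f)*(456 + f) (G(f) = (f + 456)*(f + 38) = (456 + f)*(38 + f) = (38 + f)*(456 + f))
1/(G(Q) + B(-5*(-6) + 2)) = 1/((17328 + 5² + 494*5) + 538) = 1/((17328 + 25 + 2470) + 538) = 1/(19823 + 538) = 1/20361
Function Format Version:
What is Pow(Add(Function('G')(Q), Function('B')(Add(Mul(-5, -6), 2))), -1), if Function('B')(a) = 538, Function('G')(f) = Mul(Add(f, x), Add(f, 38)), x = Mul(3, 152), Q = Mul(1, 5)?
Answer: Rational(1, 20361) ≈ 4.9114e-5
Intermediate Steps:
Q = 5
x = 456
Function('G')(f) = Mul(Add(38, f), Add(456, f)) (Function('G')(f) = Mul(Add(f, 456), Add(f, 38)) = Mul(Add(456, f), Add(38, f)) = Mul(Add(38, f), Add(456, f)))
Pow(Add(Function('G')(Q), Function('B')(Add(Mul(-5, -6), 2))), -1) = Pow(Add(Add(17328, Pow(5, 2), Mul(494, 5)), 538), -1) = Pow(Add(Add(17328, 25, 2470), 538), -1) = Pow(Add(19823, 538), -1) = Pow(20361, -1) = Rational(1, 20361)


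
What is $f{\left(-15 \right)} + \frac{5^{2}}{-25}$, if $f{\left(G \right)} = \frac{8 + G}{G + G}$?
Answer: $- \frac{23}{30} \approx -0.76667$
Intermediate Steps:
$f{\left(G \right)} = \frac{8 + G}{2 G}$
$f{\left(-15 \right)} + \frac{5^{2}}{-25} = \frac{8 - 15}{2 \left(-15\right)} + \frac{5^{2}}{-25} = \frac{1}{2} \left(- \frac{1}{15}\right) \left(-7\right) + 25 \left(- \frac{1}{25}\right) = \frac{7}{30} - 1 = - \frac{23}{30}$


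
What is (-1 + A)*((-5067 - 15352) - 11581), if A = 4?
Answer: -96000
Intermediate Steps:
(-1 + A)*((-5067 - 15352) - 11581) = (-1 + 4)*((-5067 - 15352) - 11581) = 3*(-20419 - 11581) = 3*(-32000) = -96000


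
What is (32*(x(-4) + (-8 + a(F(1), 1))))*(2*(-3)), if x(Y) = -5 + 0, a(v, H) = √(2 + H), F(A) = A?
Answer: 2496 - 192*√3 ≈ 2163.4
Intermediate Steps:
x(Y) = -5
(32*(x(-4) + (-8 + a(F(1), 1))))*(2*(-3)) = (32*(-5 + (-8 + √(2 + 1))))*(2*(-3)) = (32*(-5 + (-8 + √3)))*(-6) = (32*(-13 + √3))*(-6) = (-416 + 32*√3)*(-6) = 2496 - 192*√3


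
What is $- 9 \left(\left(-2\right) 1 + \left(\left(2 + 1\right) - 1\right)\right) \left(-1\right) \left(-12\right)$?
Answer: $0$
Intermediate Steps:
$- 9 \left(\left(-2\right) 1 + \left(\left(2 + 1\right) - 1\right)\right) \left(-1\right) \left(-12\right) = - 9 \left(-2 + \left(3 - 1\right)\right) \left(-1\right) \left(-12\right) = - 9 \left(-2 + 2\right) \left(-1\right) \left(-12\right) = - 9 \cdot 0 \left(-1\right) \left(-12\right) = \left(-9\right) 0 \left(-12\right) = 0 \left(-12\right) = 0$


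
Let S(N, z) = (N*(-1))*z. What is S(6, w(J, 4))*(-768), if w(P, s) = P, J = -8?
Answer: -36864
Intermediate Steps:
S(N, z) = -N*z (S(N, z) = (-N)*z = -N*z)
S(6, w(J, 4))*(-768) = -1*6*(-8)*(-768) = 48*(-768) = -36864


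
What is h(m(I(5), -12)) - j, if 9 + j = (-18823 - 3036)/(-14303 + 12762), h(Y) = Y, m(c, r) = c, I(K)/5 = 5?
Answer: 30535/1541 ≈ 19.815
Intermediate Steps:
I(K) = 25 (I(K) = 5*5 = 25)
j = 7990/1541 (j = -9 + (-18823 - 3036)/(-14303 + 12762) = -9 - 21859/(-1541) = -9 - 21859*(-1/1541) = -9 + 21859/1541 = 7990/1541 ≈ 5.1849)
h(m(I(5), -12)) - j = 25 - 1*7990/1541 = 25 - 7990/1541 = 30535/1541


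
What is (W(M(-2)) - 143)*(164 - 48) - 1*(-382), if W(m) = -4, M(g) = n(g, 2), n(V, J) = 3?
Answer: -16670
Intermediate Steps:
M(g) = 3
(W(M(-2)) - 143)*(164 - 48) - 1*(-382) = (-4 - 143)*(164 - 48) - 1*(-382) = -147*116 + 382 = -17052 + 382 = -16670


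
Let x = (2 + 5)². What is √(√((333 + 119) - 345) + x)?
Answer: √(49 + √107) ≈ 7.7035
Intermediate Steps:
x = 49 (x = 7² = 49)
√(√((333 + 119) - 345) + x) = √(√((333 + 119) - 345) + 49) = √(√(452 - 345) + 49) = √(√107 + 49) = √(49 + √107)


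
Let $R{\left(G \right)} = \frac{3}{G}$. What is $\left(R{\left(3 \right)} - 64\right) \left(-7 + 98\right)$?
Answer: $-5733$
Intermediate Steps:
$\left(R{\left(3 \right)} - 64\right) \left(-7 + 98\right) = \left(\frac{3}{3} - 64\right) \left(-7 + 98\right) = \left(3 \cdot \frac{1}{3} - 64\right) 91 = \left(1 - 64\right) 91 = \left(-63\right) 91 = -5733$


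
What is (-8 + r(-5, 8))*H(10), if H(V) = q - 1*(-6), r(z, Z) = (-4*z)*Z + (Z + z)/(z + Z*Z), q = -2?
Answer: 35884/59 ≈ 608.20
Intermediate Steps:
r(z, Z) = (Z + z)/(z + Z²) - 4*Z*z (r(z, Z) = -4*Z*z + (Z + z)/(z + Z²) = (Z + z)/(z + Z²) - 4*Z*z)
H(V) = 4 (H(V) = -2 - 1*(-6) = -2 + 6 = 4)
(-8 + r(-5, 8))*H(10) = (-8 + (8 - 5 - 4*8*(-5)² - 4*(-5)*8³)/(-5 + 8²))*4 = (-8 + (8 - 5 - 4*8*25 - 4*(-5)*512)/(-5 + 64))*4 = (-8 + (8 - 5 - 800 + 10240)/59)*4 = (-8 + (1/59)*9443)*4 = (-8 + 9443/59)*4 = (8971/59)*4 = 35884/59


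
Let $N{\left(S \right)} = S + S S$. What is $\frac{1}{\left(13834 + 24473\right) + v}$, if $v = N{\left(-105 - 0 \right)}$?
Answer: $\frac{1}{49227} \approx 2.0314 \cdot 10^{-5}$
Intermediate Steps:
$N{\left(S \right)} = S + S^{2}$
$v = 10920$ ($v = \left(-105 - 0\right) \left(1 - 105\right) = \left(-105 + 0\right) \left(1 + \left(-105 + 0\right)\right) = - 105 \left(1 - 105\right) = \left(-105\right) \left(-104\right) = 10920$)
$\frac{1}{\left(13834 + 24473\right) + v} = \frac{1}{\left(13834 + 24473\right) + 10920} = \frac{1}{38307 + 10920} = \frac{1}{49227}$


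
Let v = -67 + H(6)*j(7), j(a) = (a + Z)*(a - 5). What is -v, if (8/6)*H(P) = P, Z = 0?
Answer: 4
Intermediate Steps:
H(P) = 3*P/4
j(a) = a*(-5 + a) (j(a) = (a + 0)*(a - 5) = a*(-5 + a))
v = -4 (v = -67 + ((¾)*6)*(7*(-5 + 7)) = -67 + 9*(7*2)/2 = -67 + (9/2)*14 = -67 + 63 = -4)
-v = -1*(-4) = 4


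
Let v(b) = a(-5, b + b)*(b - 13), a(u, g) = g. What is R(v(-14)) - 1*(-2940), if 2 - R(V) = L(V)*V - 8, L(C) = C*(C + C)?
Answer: -864159482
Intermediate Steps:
L(C) = 2*C**2 (L(C) = C*(2*C) = 2*C**2)
v(b) = 2*b*(-13 + b) (v(b) = (b + b)*(b - 13) = (2*b)*(-13 + b) = 2*b*(-13 + b))
R(V) = 10 - 2*V**3 (R(V) = 2 - ((2*V**2)*V - 8) = 2 - (2*V**3 - 8) = 2 - (-8 + 2*V**3) = 2 + (8 - 2*V**3) = 10 - 2*V**3)
R(v(-14)) - 1*(-2940) = (10 - 2*(-21952*(-13 - 14)**3)) - 1*(-2940) = (10 - 2*(2*(-14)*(-27))**3) + 2940 = (10 - 2*756**3) + 2940 = (10 - 2*432081216) + 2940 = (10 - 864162432) + 2940 = -864162422 + 2940 = -864159482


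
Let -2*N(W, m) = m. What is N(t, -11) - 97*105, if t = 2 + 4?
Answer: -20359/2 ≈ -10180.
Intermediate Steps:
t = 6
N(W, m) = -m/2
N(t, -11) - 97*105 = -½*(-11) - 97*105 = 11/2 - 10185 = -20359/2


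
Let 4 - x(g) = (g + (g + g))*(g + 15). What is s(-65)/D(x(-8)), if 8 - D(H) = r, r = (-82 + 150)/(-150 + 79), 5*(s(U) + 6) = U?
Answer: -1349/636 ≈ -2.1211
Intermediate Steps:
s(U) = -6 + U/5
x(g) = 4 - 3*g*(15 + g) (x(g) = 4 - (g + (g + g))*(g + 15) = 4 - (g + 2*g)*(15 + g) = 4 - 3*g*(15 + g))
r = -68/71 (r = 68/(-71) = 68*(-1/71) = -68/71 ≈ -0.95775)
D(H) = 636/71 (D(H) = 8 - 1*(-68/71) = 8 + 68/71 = 636/71)
s(-65)/D(x(-8)) = (-6 + (⅕)*(-65))/(636/71) = (-6 - 13)*(71/636) = -19*71/636 = -1349/636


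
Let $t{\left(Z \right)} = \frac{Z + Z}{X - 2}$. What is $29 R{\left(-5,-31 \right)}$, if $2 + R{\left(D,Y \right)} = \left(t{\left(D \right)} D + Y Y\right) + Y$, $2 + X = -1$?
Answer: $26622$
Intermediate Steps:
$X = -3$ ($X = -2 - 1 = -3$)
$t{\left(Z \right)} = - \frac{2 Z}{5}$ ($t{\left(Z \right)} = \frac{Z + Z}{-3 - 2} = \frac{2 Z}{-5} = 2 Z \left(- \frac{1}{5}\right) = - \frac{2 Z}{5}$)
$R{\left(D,Y \right)} = -2 + Y + Y^{2} - \frac{2 D^{2}}{5}$ ($R{\left(D,Y \right)} = -2 + \left(\left(- \frac{2 D}{5} D + Y Y\right) + Y\right) = -2 - \left(- Y - Y^{2} + \frac{2 D^{2}}{5}\right) = -2 + \left(Y + Y^{2} - \frac{2 D^{2}}{5}\right) = -2 + Y + Y^{2} - \frac{2 D^{2}}{5}$)
$29 R{\left(-5,-31 \right)} = 29 \left(-2 - 31 + \left(-31\right)^{2} - \frac{2 \left(-5\right)^{2}}{5}\right) = 29 \left(-2 - 31 + 961 - 10\right) = 29 \cdot 918 = 26622$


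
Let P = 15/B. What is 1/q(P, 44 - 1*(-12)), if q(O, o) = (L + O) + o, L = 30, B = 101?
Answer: 101/8701 ≈ 0.011608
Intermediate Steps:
P = 15/101 ≈ 0.14851
q(O, o) = 30 + O + o (q(O, o) = (30 + O) + o = 30 + O + o)
1/q(P, 44 - 1*(-12)) = 1/(30 + 15/101 + (44 - 1*(-12))) = 1/(30 + 15/101 + (44 + 12)) = 1/(30 + 15/101 + 56) = 1/(8701/101) = 101/8701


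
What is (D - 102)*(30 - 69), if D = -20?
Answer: 4758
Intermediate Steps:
(D - 102)*(30 - 69) = (-20 - 102)*(30 - 69) = -122*(-39) = 4758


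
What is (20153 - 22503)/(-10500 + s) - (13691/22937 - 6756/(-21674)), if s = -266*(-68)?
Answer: -1148944714157/943068012586 ≈ -1.2183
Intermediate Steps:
s = 18088
(20153 - 22503)/(-10500 + s) - (13691/22937 - 6756/(-21674)) = (20153 - 22503)/(-10500 + 18088) - (13691/22937 - 6756/(-21674)) = -2350/7588 - (13691*(1/22937) - 6756*(-1/21674)) = -2350*1/7588 - (13691/22937 + 3378/10837) = -1175/3794 - 1*225850553/248568269 = -1175/3794 - 225850553/248568269 = -1148944714157/943068012586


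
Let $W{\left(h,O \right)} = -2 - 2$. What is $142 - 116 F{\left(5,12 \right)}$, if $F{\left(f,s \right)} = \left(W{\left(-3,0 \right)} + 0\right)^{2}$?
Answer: $-1714$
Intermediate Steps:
$W{\left(h,O \right)} = -4$ ($W{\left(h,O \right)} = -2 - 2 = -4$)
$F{\left(f,s \right)} = 16$ ($F{\left(f,s \right)} = \left(-4 + 0\right)^{2} = \left(-4\right)^{2} = 16$)
$142 - 116 F{\left(5,12 \right)} = 142 - 1856 = -1714$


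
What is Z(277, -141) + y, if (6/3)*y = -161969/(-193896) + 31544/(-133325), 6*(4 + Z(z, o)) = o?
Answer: -1406336869499/51702368400 ≈ -27.201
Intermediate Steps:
Z(z, o) = -4 + o/6
y = 15478261501/51702368400 (y = (-161969/(-193896) + 31544/(-133325))/2 = (-161969*(-1/193896) + 31544*(-1/133325))/2 = (161969/193896 - 31544/133325)/2 = (½)*(15478261501/25851184200) = 15478261501/51702368400 ≈ 0.29937)
Z(277, -141) + y = (-4 + (⅙)*(-141)) + 15478261501/51702368400 = (-4 - 47/2) + 15478261501/51702368400 = -55/2 + 15478261501/51702368400 = -1406336869499/51702368400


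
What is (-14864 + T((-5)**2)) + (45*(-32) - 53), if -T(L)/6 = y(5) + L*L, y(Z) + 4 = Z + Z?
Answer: -20143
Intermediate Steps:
y(Z) = -4 + 2*Z (y(Z) = -4 + (Z + Z) = -4 + 2*Z)
T(L) = -36 - 6*L**2 (T(L) = -6*((-4 + 2*5) + L*L) = -6*((-4 + 10) + L**2) = -6*(6 + L**2) = -36 - 6*L**2)
(-14864 + T((-5)**2)) + (45*(-32) - 53) = (-14864 + (-36 - 6*((-5)**2)**2)) + (45*(-32) - 53) = (-14864 + (-36 - 6*25**2)) + (-1440 - 53) = (-14864 + (-36 - 6*625)) - 1493 = (-14864 + (-36 - 3750)) - 1493 = (-14864 - 3786) - 1493 = -18650 - 1493 = -20143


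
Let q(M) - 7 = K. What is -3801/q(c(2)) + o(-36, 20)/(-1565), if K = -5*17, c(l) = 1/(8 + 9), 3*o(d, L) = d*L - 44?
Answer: 5968429/122070 ≈ 48.893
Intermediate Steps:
o(d, L) = -44/3 + L*d/3 (o(d, L) = (d*L - 44)/3 = (L*d - 44)/3 = (-44 + L*d)/3 = -44/3 + L*d/3)
c(l) = 1/17
K = -85
q(M) = -78 (q(M) = 7 - 85 = -78)
-3801/q(c(2)) + o(-36, 20)/(-1565) = -3801/(-78) + (-44/3 + (⅓)*20*(-36))/(-1565) = -3801*(-1/78) + (-44/3 - 240)*(-1/1565) = 1267/26 - 764/3*(-1/1565) = 1267/26 + 764/4695 = 5968429/122070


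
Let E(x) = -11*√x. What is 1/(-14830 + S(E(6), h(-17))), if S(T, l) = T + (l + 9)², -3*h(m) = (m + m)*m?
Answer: 1531179/28944498355 + 891*√6/28944498355 ≈ 5.2976e-5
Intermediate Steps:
h(m) = -2*m²/3 (h(m) = -(m + m)*m/3 = -2*m*m/3 = -2*m²/3)
S(T, l) = T + (9 + l)²
1/(-14830 + S(E(6), h(-17))) = 1/(-14830 + (-11*√6 + (9 - ⅔*(-17)²)²)) = 1/(-14830 + (-11*√6 + (9 - ⅔*289)²)) = 1/(-14830 + (-11*√6 + (9 - 578/3)²)) = 1/(-14830 + (-11*√6 + (-551/3)²)) = 1/(-14830 + (-11*√6 + 303601/9)) = 1/(-14830 + (303601/9 - 11*√6)) = 1/(170131/9 - 11*√6)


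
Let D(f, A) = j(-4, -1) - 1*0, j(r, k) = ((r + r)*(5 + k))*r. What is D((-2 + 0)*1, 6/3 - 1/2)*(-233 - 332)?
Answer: -72320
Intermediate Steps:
j(r, k) = 2*r²*(5 + k) (j(r, k) = ((2*r)*(5 + k))*r = (2*r*(5 + k))*r = 2*r²*(5 + k))
D(f, A) = 128 (D(f, A) = 2*(-4)²*(5 - 1) - 1*0 = 2*16*4 + 0 = 128 + 0 = 128)
D((-2 + 0)*1, 6/3 - 1/2)*(-233 - 332) = 128*(-233 - 332) = 128*(-565) = -72320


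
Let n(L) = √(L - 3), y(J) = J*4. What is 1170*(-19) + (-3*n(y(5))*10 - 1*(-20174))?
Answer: -2056 - 30*√17 ≈ -2179.7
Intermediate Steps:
y(J) = 4*J
n(L) = √(-3 + L)
1170*(-19) + (-3*n(y(5))*10 - 1*(-20174)) = 1170*(-19) + (-3*√(-3 + 4*5)*10 - 1*(-20174)) = -22230 + (-3*√(-3 + 20)*10 + 20174) = -22230 + (-3*√17*10 + 20174) = -22230 + (-30*√17 + 20174) = -22230 + (20174 - 30*√17) = -2056 - 30*√17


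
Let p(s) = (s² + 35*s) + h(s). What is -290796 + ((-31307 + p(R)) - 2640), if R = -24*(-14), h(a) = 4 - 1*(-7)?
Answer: -200076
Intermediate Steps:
h(a) = 11 (h(a) = 4 + 7 = 11)
R = 336
p(s) = 11 + s² + 35*s (p(s) = (s² + 35*s) + 11 = 11 + s² + 35*s)
-290796 + ((-31307 + p(R)) - 2640) = -290796 + ((-31307 + (11 + 336² + 35*336)) - 2640) = -290796 + ((-31307 + (11 + 112896 + 11760)) - 2640) = -290796 + ((-31307 + 124667) - 2640) = -290796 + (93360 - 2640) = -290796 + 90720 = -200076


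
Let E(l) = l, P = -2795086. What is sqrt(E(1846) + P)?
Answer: 6*I*sqrt(77590) ≈ 1671.3*I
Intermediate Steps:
sqrt(E(1846) + P) = sqrt(1846 - 2795086) = sqrt(-2793240) = 6*I*sqrt(77590)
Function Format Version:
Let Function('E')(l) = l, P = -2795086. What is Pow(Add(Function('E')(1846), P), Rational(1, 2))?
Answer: Mul(6, I, Pow(77590, Rational(1, 2))) ≈ Mul(1671.3, I)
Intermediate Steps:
Pow(Add(Function('E')(1846), P), Rational(1, 2)) = Pow(Add(1846, -2795086), Rational(1, 2)) = Pow(-2793240, Rational(1, 2)) = Mul(6, I, Pow(77590, Rational(1, 2)))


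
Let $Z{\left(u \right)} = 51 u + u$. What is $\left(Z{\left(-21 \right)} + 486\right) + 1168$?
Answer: $562$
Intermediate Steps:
$Z{\left(u \right)} = 52 u$
$\left(Z{\left(-21 \right)} + 486\right) + 1168 = \left(52 \left(-21\right) + 486\right) + 1168 = \left(-1092 + 486\right) + 1168 = -606 + 1168 = 562$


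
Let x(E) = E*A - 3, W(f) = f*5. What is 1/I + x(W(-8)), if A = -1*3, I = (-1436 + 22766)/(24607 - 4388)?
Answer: 2515829/21330 ≈ 117.95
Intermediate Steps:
I = 21330/20219 ≈ 1.0549
W(f) = 5*f
A = -3
x(E) = -3 - 3*E (x(E) = E*(-3) - 3 = -3*E - 3 = -3 - 3*E)
1/I + x(W(-8)) = 1/(21330/20219) + (-3 - 15*(-8)) = 20219/21330 + (-3 - 3*(-40)) = 20219/21330 + (-3 + 120) = 20219/21330 + 117 = 2515829/21330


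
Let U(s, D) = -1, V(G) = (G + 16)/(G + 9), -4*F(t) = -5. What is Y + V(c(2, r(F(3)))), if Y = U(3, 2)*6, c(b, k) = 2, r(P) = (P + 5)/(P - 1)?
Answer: -48/11 ≈ -4.3636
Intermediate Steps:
F(t) = 5/4 (F(t) = -¼*(-5) = 5/4)
r(P) = (5 + P)/(-1 + P)
V(G) = (16 + G)/(9 + G)
Y = -6 (Y = -1*6 = -6)
Y + V(c(2, r(F(3)))) = -6 + (16 + 2)/(9 + 2) = -6 + 18/11 = -48/11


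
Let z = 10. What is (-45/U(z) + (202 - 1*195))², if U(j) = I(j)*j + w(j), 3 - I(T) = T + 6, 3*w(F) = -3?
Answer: 925444/17161 ≈ 53.927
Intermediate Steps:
w(F) = -1 (w(F) = (⅓)*(-3) = -1)
I(T) = -3 - T (I(T) = 3 - (T + 6) = 3 - (6 + T) = 3 + (-6 - T) = -3 - T)
U(j) = -1 + j*(-3 - j) (U(j) = (-3 - j)*j - 1 = j*(-3 - j) - 1 = -1 + j*(-3 - j))
(-45/U(z) + (202 - 1*195))² = (-45/(-1 - 1*10*(3 + 10)) + (202 - 1*195))² = (-45/(-1 - 1*10*13) + (202 - 195))² = (-45/(-1 - 130) + 7)² = (-45/(-131) + 7)² = (-45*(-1/131) + 7)² = (45/131 + 7)² = (962/131)² = 925444/17161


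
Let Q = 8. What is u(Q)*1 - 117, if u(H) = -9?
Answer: -126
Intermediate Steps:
u(Q)*1 - 117 = -9*1 - 117 = -9 - 117 = -126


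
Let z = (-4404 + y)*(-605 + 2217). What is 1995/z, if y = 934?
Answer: -399/1118728 ≈ -0.00035666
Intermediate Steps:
z = -5593640 (z = (-4404 + 934)*(-605 + 2217) = -3470*1612 = -5593640)
1995/z = 1995/(-5593640) = 1995*(-1/5593640) = -399/1118728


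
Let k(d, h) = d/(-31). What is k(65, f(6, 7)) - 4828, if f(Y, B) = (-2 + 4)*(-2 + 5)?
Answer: -149733/31 ≈ -4830.1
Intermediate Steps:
f(Y, B) = 6 (f(Y, B) = 2*3 = 6)
k(d, h) = -d/31 (k(d, h) = d*(-1/31) = -d/31)
k(65, f(6, 7)) - 4828 = -1/31*65 - 4828 = -65/31 - 4828 = -149733/31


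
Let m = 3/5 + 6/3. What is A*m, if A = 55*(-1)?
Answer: -143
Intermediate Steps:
m = 13/5 (m = 3*(⅕) + 6*(⅓) = ⅗ + 2 = 13/5 ≈ 2.6000)
A = -55
A*m = -55*13/5 = -143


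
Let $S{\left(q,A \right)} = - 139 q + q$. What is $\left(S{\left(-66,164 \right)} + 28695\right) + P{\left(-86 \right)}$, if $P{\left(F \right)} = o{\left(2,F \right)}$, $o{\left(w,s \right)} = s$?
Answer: $37717$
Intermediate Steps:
$P{\left(F \right)} = F$
$S{\left(q,A \right)} = - 138 q$
$\left(S{\left(-66,164 \right)} + 28695\right) + P{\left(-86 \right)} = \left(\left(-138\right) \left(-66\right) + 28695\right) - 86 = \left(9108 + 28695\right) - 86 = 37803 - 86 = 37717$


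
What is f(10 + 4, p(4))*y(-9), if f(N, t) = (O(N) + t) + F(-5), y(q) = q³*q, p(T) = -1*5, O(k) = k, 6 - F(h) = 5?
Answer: 65610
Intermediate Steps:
F(h) = 1 (F(h) = 6 - 1*5 = 6 - 5 = 1)
p(T) = -5
y(q) = q⁴
f(N, t) = 1 + N + t (f(N, t) = (N + t) + 1 = 1 + N + t)
f(10 + 4, p(4))*y(-9) = (1 + (10 + 4) - 5)*(-9)⁴ = (1 + 14 - 5)*6561 = 10*6561 = 65610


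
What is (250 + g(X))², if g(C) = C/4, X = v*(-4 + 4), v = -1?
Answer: 62500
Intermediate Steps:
X = 0 (X = -(-4 + 4) = -1*0 = 0)
g(C) = C/4 (g(C) = C*(¼) = C/4)
(250 + g(X))² = (250 + (¼)*0)² = (250 + 0)² = 250² = 62500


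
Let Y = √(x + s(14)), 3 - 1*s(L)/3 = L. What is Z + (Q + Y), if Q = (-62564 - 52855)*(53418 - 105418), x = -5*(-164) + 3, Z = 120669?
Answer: 6001908669 + √790 ≈ 6.0019e+9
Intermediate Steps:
s(L) = 9 - 3*L
x = 823 (x = 820 + 3 = 823)
Q = 6001788000 (Q = -115419*(-52000) = 6001788000)
Y = √790 (Y = √(823 + (9 - 3*14)) = √(823 + (9 - 42)) = √(823 - 33) = √790 ≈ 28.107)
Z + (Q + Y) = 120669 + (6001788000 + √790) = 6001908669 + √790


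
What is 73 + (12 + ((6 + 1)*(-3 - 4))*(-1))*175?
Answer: 10748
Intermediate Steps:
73 + (12 + ((6 + 1)*(-3 - 4))*(-1))*175 = 73 + (12 + (7*(-7))*(-1))*175 = 73 + (12 - 49*(-1))*175 = 73 + (12 + 49)*175 = 73 + 61*175 = 73 + 10675 = 10748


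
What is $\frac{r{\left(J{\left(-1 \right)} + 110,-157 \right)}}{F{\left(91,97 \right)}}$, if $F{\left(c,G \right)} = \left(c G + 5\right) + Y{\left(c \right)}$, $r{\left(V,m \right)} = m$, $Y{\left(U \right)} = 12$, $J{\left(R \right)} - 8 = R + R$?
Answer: $- \frac{157}{8844} \approx -0.017752$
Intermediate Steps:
$J{\left(R \right)} = 8 + 2 R$ ($J{\left(R \right)} = 8 + \left(R + R\right) = 8 + 2 R$)
$F{\left(c,G \right)} = 17 + G c$ ($F{\left(c,G \right)} = \left(c G + 5\right) + 12 = \left(G c + 5\right) + 12 = \left(5 + G c\right) + 12 = 17 + G c$)
$\frac{r{\left(J{\left(-1 \right)} + 110,-157 \right)}}{F{\left(91,97 \right)}} = - \frac{157}{17 + 97 \cdot 91} = - \frac{157}{17 + 8827} = - \frac{157}{8844}$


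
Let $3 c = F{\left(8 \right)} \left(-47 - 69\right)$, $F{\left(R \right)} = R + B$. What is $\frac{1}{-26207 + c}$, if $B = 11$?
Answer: $- \frac{3}{80825} \approx -3.7117 \cdot 10^{-5}$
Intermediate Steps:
$F{\left(R \right)} = 11 + R$ ($F{\left(R \right)} = R + 11 = 11 + R$)
$c = - \frac{2204}{3}$ ($c = \frac{\left(11 + 8\right) \left(-47 - 69\right)}{3} = \frac{19 \left(-116\right)}{3} = \frac{1}{3} \left(-2204\right) = - \frac{2204}{3} \approx -734.67$)
$\frac{1}{-26207 + c} = \frac{1}{-26207 - \frac{2204}{3}} = \frac{1}{- \frac{80825}{3}} = - \frac{3}{80825}$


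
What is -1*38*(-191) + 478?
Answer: 7736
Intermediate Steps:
-1*38*(-191) + 478 = -38*(-191) + 478 = 7258 + 478 = 7736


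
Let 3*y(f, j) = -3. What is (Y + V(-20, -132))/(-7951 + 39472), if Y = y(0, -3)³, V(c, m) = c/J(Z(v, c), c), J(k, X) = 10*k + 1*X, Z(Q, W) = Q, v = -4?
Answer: -2/94563 ≈ -2.1150e-5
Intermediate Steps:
J(k, X) = X + 10*k (J(k, X) = 10*k + X = X + 10*k)
y(f, j) = -1 (y(f, j) = (⅓)*(-3) = -1)
V(c, m) = c/(-40 + c) (V(c, m) = c/(c + 10*(-4)) = c/(c - 40) = c/(-40 + c))
Y = -1 (Y = (-1)³ = -1)
(Y + V(-20, -132))/(-7951 + 39472) = (-1 - 20/(-40 - 20))/(-7951 + 39472) = (-1 - 20/(-60))/31521 = (-1 - 20*(-1/60))*(1/31521) = (-1 + ⅓)*(1/31521) = -⅔*1/31521 = -2/94563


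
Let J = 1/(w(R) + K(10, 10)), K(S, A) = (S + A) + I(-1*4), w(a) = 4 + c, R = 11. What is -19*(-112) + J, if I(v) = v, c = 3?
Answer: 48945/23 ≈ 2128.0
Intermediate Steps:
w(a) = 7 (w(a) = 4 + 3 = 7)
K(S, A) = -4 + A + S (K(S, A) = (S + A) - 1*4 = (A + S) - 4 = -4 + A + S)
J = 1/23 (J = 1/(7 + (-4 + 10 + 10)) = 1/(7 + 16) = 1/23 ≈ 0.043478)
-19*(-112) + J = -19*(-112) + 1/23 = 2128 + 1/23 = 48945/23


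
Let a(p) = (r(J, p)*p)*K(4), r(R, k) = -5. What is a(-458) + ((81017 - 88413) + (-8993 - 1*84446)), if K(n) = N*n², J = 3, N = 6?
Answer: 119005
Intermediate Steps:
K(n) = 6*n²
a(p) = -480*p (a(p) = (-5*p)*(6*4²) = (-5*p)*(6*16) = -5*p*96 = -480*p)
a(-458) + ((81017 - 88413) + (-8993 - 1*84446)) = -480*(-458) + ((81017 - 88413) + (-8993 - 1*84446)) = 219840 + (-7396 + (-8993 - 84446)) = 219840 + (-7396 - 93439) = 219840 - 100835 = 119005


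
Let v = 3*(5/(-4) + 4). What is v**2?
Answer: 1089/16 ≈ 68.063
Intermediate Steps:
v = 33/4 (v = 3*(5*(-1/4) + 4) = 3*(-5/4 + 4) = 3*(11/4) = 33/4 ≈ 8.2500)
v**2 = (33/4)**2 = 1089/16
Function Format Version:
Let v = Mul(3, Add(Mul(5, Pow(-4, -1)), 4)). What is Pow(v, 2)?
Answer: Rational(1089, 16) ≈ 68.063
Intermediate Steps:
v = Rational(33, 4) (v = Mul(3, Add(Mul(5, Rational(-1, 4)), 4)) = Mul(3, Add(Rational(-5, 4), 4)) = Mul(3, Rational(11, 4)) = Rational(33, 4) ≈ 8.2500)
Pow(v, 2) = Pow(Rational(33, 4), 2) = Rational(1089, 16)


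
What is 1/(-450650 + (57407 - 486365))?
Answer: -1/879608 ≈ -1.1369e-6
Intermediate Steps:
1/(-450650 + (57407 - 486365)) = 1/(-450650 - 428958) = 1/(-879608) = -1/879608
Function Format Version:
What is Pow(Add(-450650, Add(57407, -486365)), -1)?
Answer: Rational(-1, 879608) ≈ -1.1369e-6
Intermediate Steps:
Pow(Add(-450650, Add(57407, -486365)), -1) = Pow(Add(-450650, -428958), -1) = Pow(-879608, -1) = Rational(-1, 879608)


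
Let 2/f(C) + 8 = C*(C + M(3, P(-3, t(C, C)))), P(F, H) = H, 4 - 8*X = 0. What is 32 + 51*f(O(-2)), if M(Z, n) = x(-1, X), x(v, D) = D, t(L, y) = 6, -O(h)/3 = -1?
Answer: 364/5 ≈ 72.800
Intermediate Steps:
X = ½ (X = ½ - ⅛*0 = ½ + 0 = ½ ≈ 0.50000)
O(h) = 3 (O(h) = -3*(-1) = 3)
M(Z, n) = ½
f(C) = 2/(-8 + C*(½ + C)) (f(C) = 2/(-8 + C*(C + ½)) = 2/(-8 + C*(½ + C)))
32 + 51*f(O(-2)) = 32 + 51*(4/(-16 + 3 + 2*3²)) = 32 + 51*(4/(-16 + 3 + 2*9)) = 32 + 51*(4/(-16 + 3 + 18)) = 32 + 51*(4/5) = 32 + 51*(4*(⅕)) = 32 + 51*(⅘) = 32 + 204/5 = 364/5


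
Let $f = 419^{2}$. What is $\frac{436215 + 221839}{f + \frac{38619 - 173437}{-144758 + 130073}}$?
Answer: $\frac{9663522990}{2578248103} \approx 3.7481$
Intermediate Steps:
$f = 175561$
$\frac{436215 + 221839}{f + \frac{38619 - 173437}{-144758 + 130073}} = \frac{436215 + 221839}{175561 + \frac{38619 - 173437}{-144758 + 130073}} = \frac{658054}{175561 - \frac{134818}{-14685}} = \frac{658054}{175561 - - \frac{134818}{14685}} = \frac{658054}{175561 + \frac{134818}{14685}} = \frac{658054}{\frac{2578248103}{14685}} = 658054 \cdot \frac{14685}{2578248103} = \frac{9663522990}{2578248103}$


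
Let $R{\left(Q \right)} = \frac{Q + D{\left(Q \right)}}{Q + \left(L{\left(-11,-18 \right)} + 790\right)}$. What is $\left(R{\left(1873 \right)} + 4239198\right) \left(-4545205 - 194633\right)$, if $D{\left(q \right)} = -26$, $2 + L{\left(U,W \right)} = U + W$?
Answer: $- \frac{26442539466460377}{1316} \approx -2.0093 \cdot 10^{13}$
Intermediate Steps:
$L{\left(U,W \right)} = -2 + U + W$ ($L{\left(U,W \right)} = -2 + \left(U + W\right) = -2 + U + W$)
$R{\left(Q \right)} = \frac{-26 + Q}{759 + Q}$ ($R{\left(Q \right)} = \frac{Q - 26}{Q + \left(\left(-2 - 11 - 18\right) + 790\right)} = \frac{-26 + Q}{Q + \left(-31 + 790\right)} = \frac{-26 + Q}{Q + 759} = \frac{-26 + Q}{759 + Q}$)
$\left(R{\left(1873 \right)} + 4239198\right) \left(-4545205 - 194633\right) = \left(\frac{-26 + 1873}{759 + 1873} + 4239198\right) \left(-4545205 - 194633\right) = \left(\frac{1}{2632} \cdot 1847 + 4239198\right) \left(-4739838\right) = \left(\frac{1847}{2632} + 4239198\right) \left(-4739838\right) = \frac{11157570983}{2632} \left(-4739838\right) = - \frac{26442539466460377}{1316}$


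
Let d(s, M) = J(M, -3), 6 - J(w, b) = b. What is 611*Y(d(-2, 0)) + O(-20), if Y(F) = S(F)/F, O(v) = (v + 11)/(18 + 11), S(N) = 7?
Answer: 123952/261 ≈ 474.91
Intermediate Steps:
J(w, b) = 6 - b
O(v) = 11/29 + v/29 (O(v) = (11 + v)/29 = (11 + v)*(1/29) = 11/29 + v/29)
d(s, M) = 9 (d(s, M) = 6 - 1*(-3) = 6 + 3 = 9)
Y(F) = 7/F
611*Y(d(-2, 0)) + O(-20) = 611*(7/9) + (11/29 + (1/29)*(-20)) = 611*(7*(⅑)) + (11/29 - 20/29) = 611*(7/9) - 9/29 = 4277/9 - 9/29 = 123952/261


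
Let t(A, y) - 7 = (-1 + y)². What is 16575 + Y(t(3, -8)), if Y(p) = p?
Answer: 16663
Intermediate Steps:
t(A, y) = 7 + (-1 + y)²
16575 + Y(t(3, -8)) = 16575 + (7 + (-1 - 8)²) = 16575 + (7 + (-9)²) = 16575 + (7 + 81) = 16575 + 88 = 16663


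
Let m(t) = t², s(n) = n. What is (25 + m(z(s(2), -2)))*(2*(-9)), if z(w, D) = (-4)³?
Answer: -74178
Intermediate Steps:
z(w, D) = -64
(25 + m(z(s(2), -2)))*(2*(-9)) = (25 + (-64)²)*(2*(-9)) = (25 + 4096)*(-18) = 4121*(-18) = -74178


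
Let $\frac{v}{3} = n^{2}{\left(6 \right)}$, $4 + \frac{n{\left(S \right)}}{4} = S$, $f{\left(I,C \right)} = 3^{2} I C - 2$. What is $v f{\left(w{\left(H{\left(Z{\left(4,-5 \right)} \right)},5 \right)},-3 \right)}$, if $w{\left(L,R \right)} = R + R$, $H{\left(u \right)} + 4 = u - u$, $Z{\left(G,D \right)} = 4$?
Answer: $-52224$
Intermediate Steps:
$H{\left(u \right)} = -4$ ($H{\left(u \right)} = -4 + \left(u - u\right) = -4 + 0 = -4$)
$w{\left(L,R \right)} = 2 R$
$f{\left(I,C \right)} = -2 + 9 C I$ ($f{\left(I,C \right)} = 9 I C - 2 = 9 C I - 2 = -2 + 9 C I$)
$n{\left(S \right)} = -16 + 4 S$
$v = 192$ ($v = 3 \left(-16 + 4 \cdot 6\right)^{2} = 3 \left(-16 + 24\right)^{2} = 3 \cdot 8^{2} = 3 \cdot 64 = 192$)
$v f{\left(w{\left(H{\left(Z{\left(4,-5 \right)} \right)},5 \right)},-3 \right)} = 192 \left(-2 + 9 \left(-3\right) 2 \cdot 5\right) = 192 \left(-2 + 9 \left(-3\right) 10\right) = 192 \left(-2 - 270\right) = 192 \left(-272\right) = -52224$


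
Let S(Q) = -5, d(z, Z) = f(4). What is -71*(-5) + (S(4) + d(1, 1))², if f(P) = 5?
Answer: 355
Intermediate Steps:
d(z, Z) = 5
-71*(-5) + (S(4) + d(1, 1))² = -71*(-5) + (-5 + 5)² = 355 + 0² = 355 + 0 = 355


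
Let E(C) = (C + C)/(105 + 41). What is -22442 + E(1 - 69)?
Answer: -1638334/73 ≈ -22443.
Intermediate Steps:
E(C) = C/73 (E(C) = (2*C)/146 = (2*C)*(1/146) = C/73)
-22442 + E(1 - 69) = -22442 + (1 - 69)/73 = -22442 + (1/73)*(-68) = -22442 - 68/73 = -1638334/73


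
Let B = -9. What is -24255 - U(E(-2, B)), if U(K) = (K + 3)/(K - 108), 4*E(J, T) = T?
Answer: -3565484/147 ≈ -24255.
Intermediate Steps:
E(J, T) = T/4
U(K) = (3 + K)/(-108 + K)
-24255 - U(E(-2, B)) = -24255 - (3 + (¼)*(-9))/(-108 + (¼)*(-9)) = -24255 - (3 - 9/4)/(-108 - 9/4) = -24255 - 3/((-441/4)*4) = -24255 - (-4)*3/(441*4) = -24255 - 1*(-1/147) = -24255 + 1/147 = -3565484/147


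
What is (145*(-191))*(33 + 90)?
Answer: -3406485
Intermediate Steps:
(145*(-191))*(33 + 90) = -27695*123 = -3406485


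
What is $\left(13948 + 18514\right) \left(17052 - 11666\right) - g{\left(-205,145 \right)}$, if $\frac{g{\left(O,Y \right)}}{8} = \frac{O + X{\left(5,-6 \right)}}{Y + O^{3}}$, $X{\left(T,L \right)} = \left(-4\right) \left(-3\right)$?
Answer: $\frac{376561490842954}{2153745} \approx 1.7484 \cdot 10^{8}$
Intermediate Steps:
$X{\left(T,L \right)} = 12$
$g{\left(O,Y \right)} = \frac{8 \left(12 + O\right)}{Y + O^{3}}$ ($g{\left(O,Y \right)} = 8 \frac{O + 12}{Y + O^{3}} = 8 \frac{12 + O}{Y + O^{3}} = \frac{8 \left(12 + O\right)}{Y + O^{3}}$)
$\left(13948 + 18514\right) \left(17052 - 11666\right) - g{\left(-205,145 \right)} = \left(13948 + 18514\right) \left(17052 - 11666\right) - \frac{8 \left(12 - 205\right)}{145 + \left(-205\right)^{3}} = 32462 \cdot 5386 - 8 \frac{1}{145 - 8615125} \left(-193\right) = 174840332 - 8 \frac{1}{-8614980} \left(-193\right) = 174840332 - 8 \left(- \frac{1}{8614980}\right) \left(-193\right) = 174840332 - \frac{386}{2153745} = \frac{376561490842954}{2153745}$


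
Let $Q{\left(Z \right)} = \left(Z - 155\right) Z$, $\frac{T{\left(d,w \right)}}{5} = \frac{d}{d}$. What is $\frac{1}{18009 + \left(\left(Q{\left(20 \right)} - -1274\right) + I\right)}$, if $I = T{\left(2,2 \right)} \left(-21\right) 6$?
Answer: $\frac{1}{15953} \approx 6.2684 \cdot 10^{-5}$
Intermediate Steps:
$T{\left(d,w \right)} = 5$ ($T{\left(d,w \right)} = 5 \frac{d}{d} = 5 \cdot 1 = 5$)
$I = -630$ ($I = 5 \left(-21\right) 6 = \left(-105\right) 6 = -630$)
$Q{\left(Z \right)} = Z \left(-155 + Z\right)$ ($Q{\left(Z \right)} = \left(-155 + Z\right) Z = Z \left(-155 + Z\right)$)
$\frac{1}{18009 + \left(\left(Q{\left(20 \right)} - -1274\right) + I\right)} = \frac{1}{18009 + \left(\left(20 \left(-155 + 20\right) - -1274\right) - 630\right)} = \frac{1}{18009 + \left(\left(20 \left(-135\right) + \left(-78 + 1352\right)\right) - 630\right)} = \frac{1}{18009 + \left(\left(-2700 + 1274\right) - 630\right)} = \frac{1}{18009 - 2056} = \frac{1}{15953}$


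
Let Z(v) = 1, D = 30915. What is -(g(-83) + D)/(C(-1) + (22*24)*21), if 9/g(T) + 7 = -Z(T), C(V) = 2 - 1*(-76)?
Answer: -82437/29776 ≈ -2.7686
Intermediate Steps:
C(V) = 78 (C(V) = 2 + 76 = 78)
g(T) = -9/8 (g(T) = 9/(-7 - 1*1) = 9/(-7 - 1) = 9/(-8) = 9*(-⅛) = -9/8)
-(g(-83) + D)/(C(-1) + (22*24)*21) = -(-9/8 + 30915)/(78 + (22*24)*21) = -247311/(8*(78 + 528*21)) = -247311/(8*(78 + 11088)) = -247311/(8*11166) = -1*82437/29776 = -82437/29776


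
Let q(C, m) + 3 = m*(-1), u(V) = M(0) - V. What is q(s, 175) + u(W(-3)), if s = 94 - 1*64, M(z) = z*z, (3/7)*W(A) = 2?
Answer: -548/3 ≈ -182.67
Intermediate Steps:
W(A) = 14/3 (W(A) = (7/3)*2 = 14/3)
M(z) = z²
s = 30 (s = 94 - 64 = 30)
u(V) = -V (u(V) = 0² - V = 0 - V = -V)
q(C, m) = -3 - m (q(C, m) = -3 + m*(-1) = -3 - m)
q(s, 175) + u(W(-3)) = (-3 - 1*175) - 1*14/3 = (-3 - 175) - 14/3 = -178 - 14/3 = -548/3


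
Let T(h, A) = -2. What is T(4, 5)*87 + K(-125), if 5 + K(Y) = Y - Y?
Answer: -179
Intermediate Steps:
K(Y) = -5 (K(Y) = -5 + (Y - Y) = -5 + 0 = -5)
T(4, 5)*87 + K(-125) = -2*87 - 5 = -174 - 5 = -179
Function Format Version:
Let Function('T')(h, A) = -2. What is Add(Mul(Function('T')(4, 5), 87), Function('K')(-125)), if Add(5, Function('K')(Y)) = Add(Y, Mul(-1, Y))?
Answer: -179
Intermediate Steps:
Function('K')(Y) = -5 (Function('K')(Y) = Add(-5, Add(Y, Mul(-1, Y))) = Add(-5, 0) = -5)
Add(Mul(Function('T')(4, 5), 87), Function('K')(-125)) = Add(Mul(-2, 87), -5) = Add(-174, -5) = -179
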